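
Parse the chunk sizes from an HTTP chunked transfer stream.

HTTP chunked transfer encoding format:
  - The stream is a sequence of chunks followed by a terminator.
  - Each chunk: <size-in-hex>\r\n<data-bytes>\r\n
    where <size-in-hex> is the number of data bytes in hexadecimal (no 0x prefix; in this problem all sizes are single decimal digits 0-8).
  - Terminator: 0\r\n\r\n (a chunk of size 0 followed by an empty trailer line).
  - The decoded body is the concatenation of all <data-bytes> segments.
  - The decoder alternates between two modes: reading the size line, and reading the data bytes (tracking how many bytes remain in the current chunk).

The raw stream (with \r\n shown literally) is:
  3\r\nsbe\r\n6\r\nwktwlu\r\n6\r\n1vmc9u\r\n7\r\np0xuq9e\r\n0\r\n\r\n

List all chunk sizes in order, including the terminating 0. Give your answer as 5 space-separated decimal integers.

Chunk 1: stream[0..1]='3' size=0x3=3, data at stream[3..6]='sbe' -> body[0..3], body so far='sbe'
Chunk 2: stream[8..9]='6' size=0x6=6, data at stream[11..17]='wktwlu' -> body[3..9], body so far='sbewktwlu'
Chunk 3: stream[19..20]='6' size=0x6=6, data at stream[22..28]='1vmc9u' -> body[9..15], body so far='sbewktwlu1vmc9u'
Chunk 4: stream[30..31]='7' size=0x7=7, data at stream[33..40]='p0xuq9e' -> body[15..22], body so far='sbewktwlu1vmc9up0xuq9e'
Chunk 5: stream[42..43]='0' size=0 (terminator). Final body='sbewktwlu1vmc9up0xuq9e' (22 bytes)

Answer: 3 6 6 7 0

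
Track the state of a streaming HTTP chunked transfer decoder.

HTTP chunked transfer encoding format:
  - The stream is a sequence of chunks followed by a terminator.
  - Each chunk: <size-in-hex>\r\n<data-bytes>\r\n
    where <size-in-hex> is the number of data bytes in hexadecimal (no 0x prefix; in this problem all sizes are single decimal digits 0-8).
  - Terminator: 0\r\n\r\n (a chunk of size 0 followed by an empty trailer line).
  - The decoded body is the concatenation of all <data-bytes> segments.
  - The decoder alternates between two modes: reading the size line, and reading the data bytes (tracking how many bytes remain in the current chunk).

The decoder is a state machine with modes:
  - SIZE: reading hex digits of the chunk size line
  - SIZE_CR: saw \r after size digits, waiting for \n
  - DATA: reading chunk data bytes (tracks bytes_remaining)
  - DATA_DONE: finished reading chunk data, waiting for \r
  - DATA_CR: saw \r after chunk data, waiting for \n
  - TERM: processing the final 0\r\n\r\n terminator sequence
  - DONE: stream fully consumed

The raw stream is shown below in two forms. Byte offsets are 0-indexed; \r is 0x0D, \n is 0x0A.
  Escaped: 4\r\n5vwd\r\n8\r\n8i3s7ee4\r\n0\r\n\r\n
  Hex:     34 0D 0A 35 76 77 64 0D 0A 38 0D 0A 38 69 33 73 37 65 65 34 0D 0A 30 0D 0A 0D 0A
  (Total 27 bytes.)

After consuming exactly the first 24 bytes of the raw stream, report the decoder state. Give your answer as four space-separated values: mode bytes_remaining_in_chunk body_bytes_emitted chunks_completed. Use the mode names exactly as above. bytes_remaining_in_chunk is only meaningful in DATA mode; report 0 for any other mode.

Byte 0 = '4': mode=SIZE remaining=0 emitted=0 chunks_done=0
Byte 1 = 0x0D: mode=SIZE_CR remaining=0 emitted=0 chunks_done=0
Byte 2 = 0x0A: mode=DATA remaining=4 emitted=0 chunks_done=0
Byte 3 = '5': mode=DATA remaining=3 emitted=1 chunks_done=0
Byte 4 = 'v': mode=DATA remaining=2 emitted=2 chunks_done=0
Byte 5 = 'w': mode=DATA remaining=1 emitted=3 chunks_done=0
Byte 6 = 'd': mode=DATA_DONE remaining=0 emitted=4 chunks_done=0
Byte 7 = 0x0D: mode=DATA_CR remaining=0 emitted=4 chunks_done=0
Byte 8 = 0x0A: mode=SIZE remaining=0 emitted=4 chunks_done=1
Byte 9 = '8': mode=SIZE remaining=0 emitted=4 chunks_done=1
Byte 10 = 0x0D: mode=SIZE_CR remaining=0 emitted=4 chunks_done=1
Byte 11 = 0x0A: mode=DATA remaining=8 emitted=4 chunks_done=1
Byte 12 = '8': mode=DATA remaining=7 emitted=5 chunks_done=1
Byte 13 = 'i': mode=DATA remaining=6 emitted=6 chunks_done=1
Byte 14 = '3': mode=DATA remaining=5 emitted=7 chunks_done=1
Byte 15 = 's': mode=DATA remaining=4 emitted=8 chunks_done=1
Byte 16 = '7': mode=DATA remaining=3 emitted=9 chunks_done=1
Byte 17 = 'e': mode=DATA remaining=2 emitted=10 chunks_done=1
Byte 18 = 'e': mode=DATA remaining=1 emitted=11 chunks_done=1
Byte 19 = '4': mode=DATA_DONE remaining=0 emitted=12 chunks_done=1
Byte 20 = 0x0D: mode=DATA_CR remaining=0 emitted=12 chunks_done=1
Byte 21 = 0x0A: mode=SIZE remaining=0 emitted=12 chunks_done=2
Byte 22 = '0': mode=SIZE remaining=0 emitted=12 chunks_done=2
Byte 23 = 0x0D: mode=SIZE_CR remaining=0 emitted=12 chunks_done=2

Answer: SIZE_CR 0 12 2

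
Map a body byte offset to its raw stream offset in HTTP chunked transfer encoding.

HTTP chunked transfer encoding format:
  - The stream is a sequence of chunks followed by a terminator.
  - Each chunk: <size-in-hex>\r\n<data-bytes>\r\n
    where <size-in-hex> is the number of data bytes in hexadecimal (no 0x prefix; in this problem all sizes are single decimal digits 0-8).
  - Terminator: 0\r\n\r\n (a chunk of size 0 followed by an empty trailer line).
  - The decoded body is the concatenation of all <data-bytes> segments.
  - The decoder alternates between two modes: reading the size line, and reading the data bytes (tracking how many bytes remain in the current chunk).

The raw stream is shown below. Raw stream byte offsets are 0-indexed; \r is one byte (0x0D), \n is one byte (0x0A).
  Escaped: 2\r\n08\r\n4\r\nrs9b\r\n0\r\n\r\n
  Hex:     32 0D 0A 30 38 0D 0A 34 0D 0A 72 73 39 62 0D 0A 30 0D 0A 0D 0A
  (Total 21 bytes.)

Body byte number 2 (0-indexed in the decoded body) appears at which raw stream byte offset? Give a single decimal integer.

Chunk 1: stream[0..1]='2' size=0x2=2, data at stream[3..5]='08' -> body[0..2], body so far='08'
Chunk 2: stream[7..8]='4' size=0x4=4, data at stream[10..14]='rs9b' -> body[2..6], body so far='08rs9b'
Chunk 3: stream[16..17]='0' size=0 (terminator). Final body='08rs9b' (6 bytes)
Body byte 2 at stream offset 10

Answer: 10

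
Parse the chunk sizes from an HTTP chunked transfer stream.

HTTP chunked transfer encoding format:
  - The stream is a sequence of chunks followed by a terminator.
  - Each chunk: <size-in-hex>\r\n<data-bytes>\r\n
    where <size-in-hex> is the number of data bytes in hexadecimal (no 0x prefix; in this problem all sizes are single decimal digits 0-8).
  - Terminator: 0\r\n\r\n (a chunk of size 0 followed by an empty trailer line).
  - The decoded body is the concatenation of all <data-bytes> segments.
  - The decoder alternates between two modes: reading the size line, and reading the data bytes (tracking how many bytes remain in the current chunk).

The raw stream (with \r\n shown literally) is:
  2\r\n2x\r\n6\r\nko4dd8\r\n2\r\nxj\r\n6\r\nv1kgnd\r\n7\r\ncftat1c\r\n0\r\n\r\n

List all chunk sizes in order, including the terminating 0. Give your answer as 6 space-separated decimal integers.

Chunk 1: stream[0..1]='2' size=0x2=2, data at stream[3..5]='2x' -> body[0..2], body so far='2x'
Chunk 2: stream[7..8]='6' size=0x6=6, data at stream[10..16]='ko4dd8' -> body[2..8], body so far='2xko4dd8'
Chunk 3: stream[18..19]='2' size=0x2=2, data at stream[21..23]='xj' -> body[8..10], body so far='2xko4dd8xj'
Chunk 4: stream[25..26]='6' size=0x6=6, data at stream[28..34]='v1kgnd' -> body[10..16], body so far='2xko4dd8xjv1kgnd'
Chunk 5: stream[36..37]='7' size=0x7=7, data at stream[39..46]='cftat1c' -> body[16..23], body so far='2xko4dd8xjv1kgndcftat1c'
Chunk 6: stream[48..49]='0' size=0 (terminator). Final body='2xko4dd8xjv1kgndcftat1c' (23 bytes)

Answer: 2 6 2 6 7 0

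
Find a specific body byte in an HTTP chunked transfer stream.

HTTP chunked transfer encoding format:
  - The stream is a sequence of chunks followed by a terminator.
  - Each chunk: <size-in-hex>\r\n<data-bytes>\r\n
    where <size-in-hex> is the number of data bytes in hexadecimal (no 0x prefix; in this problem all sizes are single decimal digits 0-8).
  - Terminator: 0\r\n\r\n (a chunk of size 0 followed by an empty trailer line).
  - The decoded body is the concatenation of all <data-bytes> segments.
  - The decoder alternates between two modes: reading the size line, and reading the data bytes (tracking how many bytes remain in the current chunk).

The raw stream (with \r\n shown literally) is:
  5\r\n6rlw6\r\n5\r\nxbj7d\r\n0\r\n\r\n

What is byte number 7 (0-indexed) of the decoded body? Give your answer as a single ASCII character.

Answer: j

Derivation:
Chunk 1: stream[0..1]='5' size=0x5=5, data at stream[3..8]='6rlw6' -> body[0..5], body so far='6rlw6'
Chunk 2: stream[10..11]='5' size=0x5=5, data at stream[13..18]='xbj7d' -> body[5..10], body so far='6rlw6xbj7d'
Chunk 3: stream[20..21]='0' size=0 (terminator). Final body='6rlw6xbj7d' (10 bytes)
Body byte 7 = 'j'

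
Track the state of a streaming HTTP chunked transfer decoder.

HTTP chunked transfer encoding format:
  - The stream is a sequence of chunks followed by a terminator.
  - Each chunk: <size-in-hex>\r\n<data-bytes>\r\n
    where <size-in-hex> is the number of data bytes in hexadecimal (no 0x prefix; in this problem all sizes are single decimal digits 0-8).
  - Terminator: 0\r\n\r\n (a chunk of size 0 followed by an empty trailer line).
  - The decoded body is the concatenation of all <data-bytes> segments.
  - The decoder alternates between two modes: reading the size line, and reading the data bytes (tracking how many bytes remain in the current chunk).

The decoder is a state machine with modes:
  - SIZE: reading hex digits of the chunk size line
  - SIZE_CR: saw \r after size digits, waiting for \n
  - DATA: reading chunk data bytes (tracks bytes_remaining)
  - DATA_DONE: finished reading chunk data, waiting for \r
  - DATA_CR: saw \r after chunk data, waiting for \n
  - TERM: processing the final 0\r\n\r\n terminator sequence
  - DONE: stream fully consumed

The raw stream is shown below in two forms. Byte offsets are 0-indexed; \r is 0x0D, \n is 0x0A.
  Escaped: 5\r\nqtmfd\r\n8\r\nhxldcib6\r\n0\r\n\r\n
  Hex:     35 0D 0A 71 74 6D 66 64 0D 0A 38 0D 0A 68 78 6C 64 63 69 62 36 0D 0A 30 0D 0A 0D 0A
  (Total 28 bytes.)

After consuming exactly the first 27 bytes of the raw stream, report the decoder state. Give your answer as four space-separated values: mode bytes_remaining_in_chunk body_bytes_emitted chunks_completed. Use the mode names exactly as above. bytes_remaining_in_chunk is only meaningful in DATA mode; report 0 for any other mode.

Byte 0 = '5': mode=SIZE remaining=0 emitted=0 chunks_done=0
Byte 1 = 0x0D: mode=SIZE_CR remaining=0 emitted=0 chunks_done=0
Byte 2 = 0x0A: mode=DATA remaining=5 emitted=0 chunks_done=0
Byte 3 = 'q': mode=DATA remaining=4 emitted=1 chunks_done=0
Byte 4 = 't': mode=DATA remaining=3 emitted=2 chunks_done=0
Byte 5 = 'm': mode=DATA remaining=2 emitted=3 chunks_done=0
Byte 6 = 'f': mode=DATA remaining=1 emitted=4 chunks_done=0
Byte 7 = 'd': mode=DATA_DONE remaining=0 emitted=5 chunks_done=0
Byte 8 = 0x0D: mode=DATA_CR remaining=0 emitted=5 chunks_done=0
Byte 9 = 0x0A: mode=SIZE remaining=0 emitted=5 chunks_done=1
Byte 10 = '8': mode=SIZE remaining=0 emitted=5 chunks_done=1
Byte 11 = 0x0D: mode=SIZE_CR remaining=0 emitted=5 chunks_done=1
Byte 12 = 0x0A: mode=DATA remaining=8 emitted=5 chunks_done=1
Byte 13 = 'h': mode=DATA remaining=7 emitted=6 chunks_done=1
Byte 14 = 'x': mode=DATA remaining=6 emitted=7 chunks_done=1
Byte 15 = 'l': mode=DATA remaining=5 emitted=8 chunks_done=1
Byte 16 = 'd': mode=DATA remaining=4 emitted=9 chunks_done=1
Byte 17 = 'c': mode=DATA remaining=3 emitted=10 chunks_done=1
Byte 18 = 'i': mode=DATA remaining=2 emitted=11 chunks_done=1
Byte 19 = 'b': mode=DATA remaining=1 emitted=12 chunks_done=1
Byte 20 = '6': mode=DATA_DONE remaining=0 emitted=13 chunks_done=1
Byte 21 = 0x0D: mode=DATA_CR remaining=0 emitted=13 chunks_done=1
Byte 22 = 0x0A: mode=SIZE remaining=0 emitted=13 chunks_done=2
Byte 23 = '0': mode=SIZE remaining=0 emitted=13 chunks_done=2
Byte 24 = 0x0D: mode=SIZE_CR remaining=0 emitted=13 chunks_done=2
Byte 25 = 0x0A: mode=TERM remaining=0 emitted=13 chunks_done=2
Byte 26 = 0x0D: mode=TERM remaining=0 emitted=13 chunks_done=2

Answer: TERM 0 13 2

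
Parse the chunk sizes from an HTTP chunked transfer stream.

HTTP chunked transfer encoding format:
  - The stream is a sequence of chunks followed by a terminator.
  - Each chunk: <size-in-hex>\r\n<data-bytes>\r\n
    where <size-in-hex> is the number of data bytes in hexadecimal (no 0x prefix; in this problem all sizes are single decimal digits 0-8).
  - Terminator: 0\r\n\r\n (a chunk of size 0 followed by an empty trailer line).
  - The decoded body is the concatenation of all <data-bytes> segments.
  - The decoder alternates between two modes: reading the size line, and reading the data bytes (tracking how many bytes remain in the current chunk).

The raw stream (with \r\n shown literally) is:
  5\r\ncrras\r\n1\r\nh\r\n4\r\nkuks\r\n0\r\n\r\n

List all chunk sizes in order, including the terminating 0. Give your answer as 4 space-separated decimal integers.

Answer: 5 1 4 0

Derivation:
Chunk 1: stream[0..1]='5' size=0x5=5, data at stream[3..8]='crras' -> body[0..5], body so far='crras'
Chunk 2: stream[10..11]='1' size=0x1=1, data at stream[13..14]='h' -> body[5..6], body so far='crrash'
Chunk 3: stream[16..17]='4' size=0x4=4, data at stream[19..23]='kuks' -> body[6..10], body so far='crrashkuks'
Chunk 4: stream[25..26]='0' size=0 (terminator). Final body='crrashkuks' (10 bytes)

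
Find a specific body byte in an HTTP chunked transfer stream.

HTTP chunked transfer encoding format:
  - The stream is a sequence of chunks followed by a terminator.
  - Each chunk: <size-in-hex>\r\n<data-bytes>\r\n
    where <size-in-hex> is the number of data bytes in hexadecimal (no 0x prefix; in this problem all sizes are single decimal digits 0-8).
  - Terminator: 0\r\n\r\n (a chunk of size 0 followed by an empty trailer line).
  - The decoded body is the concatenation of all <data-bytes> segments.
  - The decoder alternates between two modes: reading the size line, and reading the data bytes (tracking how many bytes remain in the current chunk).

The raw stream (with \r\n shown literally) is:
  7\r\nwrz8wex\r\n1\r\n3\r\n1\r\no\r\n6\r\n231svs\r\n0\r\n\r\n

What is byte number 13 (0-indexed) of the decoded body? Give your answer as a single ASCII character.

Answer: v

Derivation:
Chunk 1: stream[0..1]='7' size=0x7=7, data at stream[3..10]='wrz8wex' -> body[0..7], body so far='wrz8wex'
Chunk 2: stream[12..13]='1' size=0x1=1, data at stream[15..16]='3' -> body[7..8], body so far='wrz8wex3'
Chunk 3: stream[18..19]='1' size=0x1=1, data at stream[21..22]='o' -> body[8..9], body so far='wrz8wex3o'
Chunk 4: stream[24..25]='6' size=0x6=6, data at stream[27..33]='231svs' -> body[9..15], body so far='wrz8wex3o231svs'
Chunk 5: stream[35..36]='0' size=0 (terminator). Final body='wrz8wex3o231svs' (15 bytes)
Body byte 13 = 'v'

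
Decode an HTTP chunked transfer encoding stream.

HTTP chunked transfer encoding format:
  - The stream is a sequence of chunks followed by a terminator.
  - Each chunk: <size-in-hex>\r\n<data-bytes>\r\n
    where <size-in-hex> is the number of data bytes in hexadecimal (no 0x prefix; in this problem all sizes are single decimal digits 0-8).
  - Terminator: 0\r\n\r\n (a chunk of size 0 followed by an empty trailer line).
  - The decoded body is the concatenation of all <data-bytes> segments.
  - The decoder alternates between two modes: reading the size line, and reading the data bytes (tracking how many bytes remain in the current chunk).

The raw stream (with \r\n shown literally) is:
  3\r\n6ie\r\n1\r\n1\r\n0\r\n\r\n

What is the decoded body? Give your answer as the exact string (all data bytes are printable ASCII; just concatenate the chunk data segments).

Chunk 1: stream[0..1]='3' size=0x3=3, data at stream[3..6]='6ie' -> body[0..3], body so far='6ie'
Chunk 2: stream[8..9]='1' size=0x1=1, data at stream[11..12]='1' -> body[3..4], body so far='6ie1'
Chunk 3: stream[14..15]='0' size=0 (terminator). Final body='6ie1' (4 bytes)

Answer: 6ie1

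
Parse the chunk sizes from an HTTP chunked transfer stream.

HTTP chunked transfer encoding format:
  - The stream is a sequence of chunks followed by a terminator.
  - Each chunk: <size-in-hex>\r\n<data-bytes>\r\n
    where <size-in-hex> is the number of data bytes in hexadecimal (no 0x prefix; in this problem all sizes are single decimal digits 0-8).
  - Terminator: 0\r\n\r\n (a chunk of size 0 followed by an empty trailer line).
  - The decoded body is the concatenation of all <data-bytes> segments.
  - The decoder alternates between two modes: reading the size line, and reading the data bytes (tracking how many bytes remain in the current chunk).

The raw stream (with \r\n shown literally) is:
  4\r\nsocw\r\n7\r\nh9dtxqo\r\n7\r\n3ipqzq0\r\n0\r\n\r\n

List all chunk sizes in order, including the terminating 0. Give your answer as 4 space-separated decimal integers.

Answer: 4 7 7 0

Derivation:
Chunk 1: stream[0..1]='4' size=0x4=4, data at stream[3..7]='socw' -> body[0..4], body so far='socw'
Chunk 2: stream[9..10]='7' size=0x7=7, data at stream[12..19]='h9dtxqo' -> body[4..11], body so far='socwh9dtxqo'
Chunk 3: stream[21..22]='7' size=0x7=7, data at stream[24..31]='3ipqzq0' -> body[11..18], body so far='socwh9dtxqo3ipqzq0'
Chunk 4: stream[33..34]='0' size=0 (terminator). Final body='socwh9dtxqo3ipqzq0' (18 bytes)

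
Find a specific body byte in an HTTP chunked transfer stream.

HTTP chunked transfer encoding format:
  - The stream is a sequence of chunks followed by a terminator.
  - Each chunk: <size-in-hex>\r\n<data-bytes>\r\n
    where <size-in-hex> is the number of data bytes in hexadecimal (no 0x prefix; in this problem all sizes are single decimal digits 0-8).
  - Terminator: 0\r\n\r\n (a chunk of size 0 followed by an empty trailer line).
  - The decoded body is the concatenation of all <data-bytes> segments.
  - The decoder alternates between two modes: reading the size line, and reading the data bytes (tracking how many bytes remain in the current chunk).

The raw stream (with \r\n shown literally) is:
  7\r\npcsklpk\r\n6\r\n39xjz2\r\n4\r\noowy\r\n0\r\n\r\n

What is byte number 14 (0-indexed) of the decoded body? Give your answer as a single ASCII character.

Answer: o

Derivation:
Chunk 1: stream[0..1]='7' size=0x7=7, data at stream[3..10]='pcsklpk' -> body[0..7], body so far='pcsklpk'
Chunk 2: stream[12..13]='6' size=0x6=6, data at stream[15..21]='39xjz2' -> body[7..13], body so far='pcsklpk39xjz2'
Chunk 3: stream[23..24]='4' size=0x4=4, data at stream[26..30]='oowy' -> body[13..17], body so far='pcsklpk39xjz2oowy'
Chunk 4: stream[32..33]='0' size=0 (terminator). Final body='pcsklpk39xjz2oowy' (17 bytes)
Body byte 14 = 'o'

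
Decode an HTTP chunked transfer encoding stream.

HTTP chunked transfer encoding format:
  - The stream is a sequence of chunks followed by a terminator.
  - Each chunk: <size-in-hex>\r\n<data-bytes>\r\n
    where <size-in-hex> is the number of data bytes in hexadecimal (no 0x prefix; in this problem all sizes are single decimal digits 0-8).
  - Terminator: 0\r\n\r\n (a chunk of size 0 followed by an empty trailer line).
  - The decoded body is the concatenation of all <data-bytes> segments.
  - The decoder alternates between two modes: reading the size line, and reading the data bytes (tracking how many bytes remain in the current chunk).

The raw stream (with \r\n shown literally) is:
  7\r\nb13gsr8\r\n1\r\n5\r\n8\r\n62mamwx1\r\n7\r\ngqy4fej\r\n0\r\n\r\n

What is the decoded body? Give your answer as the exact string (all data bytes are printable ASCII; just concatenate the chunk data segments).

Chunk 1: stream[0..1]='7' size=0x7=7, data at stream[3..10]='b13gsr8' -> body[0..7], body so far='b13gsr8'
Chunk 2: stream[12..13]='1' size=0x1=1, data at stream[15..16]='5' -> body[7..8], body so far='b13gsr85'
Chunk 3: stream[18..19]='8' size=0x8=8, data at stream[21..29]='62mamwx1' -> body[8..16], body so far='b13gsr8562mamwx1'
Chunk 4: stream[31..32]='7' size=0x7=7, data at stream[34..41]='gqy4fej' -> body[16..23], body so far='b13gsr8562mamwx1gqy4fej'
Chunk 5: stream[43..44]='0' size=0 (terminator). Final body='b13gsr8562mamwx1gqy4fej' (23 bytes)

Answer: b13gsr8562mamwx1gqy4fej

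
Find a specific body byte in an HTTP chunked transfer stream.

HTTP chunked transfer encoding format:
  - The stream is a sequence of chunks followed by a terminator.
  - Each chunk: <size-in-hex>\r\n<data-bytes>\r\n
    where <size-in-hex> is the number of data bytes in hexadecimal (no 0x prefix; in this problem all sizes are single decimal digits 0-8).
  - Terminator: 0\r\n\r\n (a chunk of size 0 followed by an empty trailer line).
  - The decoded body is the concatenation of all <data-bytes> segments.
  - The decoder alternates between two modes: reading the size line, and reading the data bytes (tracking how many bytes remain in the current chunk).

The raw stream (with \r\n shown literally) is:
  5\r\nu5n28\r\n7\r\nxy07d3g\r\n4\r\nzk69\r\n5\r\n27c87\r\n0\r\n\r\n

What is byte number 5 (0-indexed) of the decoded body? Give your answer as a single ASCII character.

Chunk 1: stream[0..1]='5' size=0x5=5, data at stream[3..8]='u5n28' -> body[0..5], body so far='u5n28'
Chunk 2: stream[10..11]='7' size=0x7=7, data at stream[13..20]='xy07d3g' -> body[5..12], body so far='u5n28xy07d3g'
Chunk 3: stream[22..23]='4' size=0x4=4, data at stream[25..29]='zk69' -> body[12..16], body so far='u5n28xy07d3gzk69'
Chunk 4: stream[31..32]='5' size=0x5=5, data at stream[34..39]='27c87' -> body[16..21], body so far='u5n28xy07d3gzk6927c87'
Chunk 5: stream[41..42]='0' size=0 (terminator). Final body='u5n28xy07d3gzk6927c87' (21 bytes)
Body byte 5 = 'x'

Answer: x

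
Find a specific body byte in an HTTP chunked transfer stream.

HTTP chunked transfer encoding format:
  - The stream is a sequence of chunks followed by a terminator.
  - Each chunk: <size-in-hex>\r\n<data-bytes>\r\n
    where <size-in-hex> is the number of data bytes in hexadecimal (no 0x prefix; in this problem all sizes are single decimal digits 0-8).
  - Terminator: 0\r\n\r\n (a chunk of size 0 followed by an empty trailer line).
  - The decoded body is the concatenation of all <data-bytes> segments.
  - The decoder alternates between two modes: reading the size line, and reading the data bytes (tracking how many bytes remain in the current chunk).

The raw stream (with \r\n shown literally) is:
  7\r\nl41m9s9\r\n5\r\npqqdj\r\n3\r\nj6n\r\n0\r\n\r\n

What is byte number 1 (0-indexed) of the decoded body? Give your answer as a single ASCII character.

Answer: 4

Derivation:
Chunk 1: stream[0..1]='7' size=0x7=7, data at stream[3..10]='l41m9s9' -> body[0..7], body so far='l41m9s9'
Chunk 2: stream[12..13]='5' size=0x5=5, data at stream[15..20]='pqqdj' -> body[7..12], body so far='l41m9s9pqqdj'
Chunk 3: stream[22..23]='3' size=0x3=3, data at stream[25..28]='j6n' -> body[12..15], body so far='l41m9s9pqqdjj6n'
Chunk 4: stream[30..31]='0' size=0 (terminator). Final body='l41m9s9pqqdjj6n' (15 bytes)
Body byte 1 = '4'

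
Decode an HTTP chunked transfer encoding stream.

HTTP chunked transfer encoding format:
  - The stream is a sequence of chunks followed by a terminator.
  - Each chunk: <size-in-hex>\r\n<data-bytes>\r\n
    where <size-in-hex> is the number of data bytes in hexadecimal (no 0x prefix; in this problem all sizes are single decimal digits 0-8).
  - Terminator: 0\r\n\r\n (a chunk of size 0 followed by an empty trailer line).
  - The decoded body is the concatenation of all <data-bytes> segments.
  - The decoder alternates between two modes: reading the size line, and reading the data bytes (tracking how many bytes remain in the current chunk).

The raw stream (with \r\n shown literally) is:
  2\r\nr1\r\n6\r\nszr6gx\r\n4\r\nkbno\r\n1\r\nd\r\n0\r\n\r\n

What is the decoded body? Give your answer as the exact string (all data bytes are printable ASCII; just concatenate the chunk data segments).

Answer: r1szr6gxkbnod

Derivation:
Chunk 1: stream[0..1]='2' size=0x2=2, data at stream[3..5]='r1' -> body[0..2], body so far='r1'
Chunk 2: stream[7..8]='6' size=0x6=6, data at stream[10..16]='szr6gx' -> body[2..8], body so far='r1szr6gx'
Chunk 3: stream[18..19]='4' size=0x4=4, data at stream[21..25]='kbno' -> body[8..12], body so far='r1szr6gxkbno'
Chunk 4: stream[27..28]='1' size=0x1=1, data at stream[30..31]='d' -> body[12..13], body so far='r1szr6gxkbnod'
Chunk 5: stream[33..34]='0' size=0 (terminator). Final body='r1szr6gxkbnod' (13 bytes)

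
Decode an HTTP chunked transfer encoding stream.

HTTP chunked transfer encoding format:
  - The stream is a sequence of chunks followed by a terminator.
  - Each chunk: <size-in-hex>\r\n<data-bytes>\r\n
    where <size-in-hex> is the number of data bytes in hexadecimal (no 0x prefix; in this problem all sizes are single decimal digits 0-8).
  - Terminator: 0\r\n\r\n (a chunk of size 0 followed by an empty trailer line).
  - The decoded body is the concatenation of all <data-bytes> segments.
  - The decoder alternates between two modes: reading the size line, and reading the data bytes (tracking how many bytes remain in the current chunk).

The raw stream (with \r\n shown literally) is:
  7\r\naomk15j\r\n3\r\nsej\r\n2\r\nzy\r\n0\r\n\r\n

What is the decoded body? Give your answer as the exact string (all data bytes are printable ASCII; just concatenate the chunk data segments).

Chunk 1: stream[0..1]='7' size=0x7=7, data at stream[3..10]='aomk15j' -> body[0..7], body so far='aomk15j'
Chunk 2: stream[12..13]='3' size=0x3=3, data at stream[15..18]='sej' -> body[7..10], body so far='aomk15jsej'
Chunk 3: stream[20..21]='2' size=0x2=2, data at stream[23..25]='zy' -> body[10..12], body so far='aomk15jsejzy'
Chunk 4: stream[27..28]='0' size=0 (terminator). Final body='aomk15jsejzy' (12 bytes)

Answer: aomk15jsejzy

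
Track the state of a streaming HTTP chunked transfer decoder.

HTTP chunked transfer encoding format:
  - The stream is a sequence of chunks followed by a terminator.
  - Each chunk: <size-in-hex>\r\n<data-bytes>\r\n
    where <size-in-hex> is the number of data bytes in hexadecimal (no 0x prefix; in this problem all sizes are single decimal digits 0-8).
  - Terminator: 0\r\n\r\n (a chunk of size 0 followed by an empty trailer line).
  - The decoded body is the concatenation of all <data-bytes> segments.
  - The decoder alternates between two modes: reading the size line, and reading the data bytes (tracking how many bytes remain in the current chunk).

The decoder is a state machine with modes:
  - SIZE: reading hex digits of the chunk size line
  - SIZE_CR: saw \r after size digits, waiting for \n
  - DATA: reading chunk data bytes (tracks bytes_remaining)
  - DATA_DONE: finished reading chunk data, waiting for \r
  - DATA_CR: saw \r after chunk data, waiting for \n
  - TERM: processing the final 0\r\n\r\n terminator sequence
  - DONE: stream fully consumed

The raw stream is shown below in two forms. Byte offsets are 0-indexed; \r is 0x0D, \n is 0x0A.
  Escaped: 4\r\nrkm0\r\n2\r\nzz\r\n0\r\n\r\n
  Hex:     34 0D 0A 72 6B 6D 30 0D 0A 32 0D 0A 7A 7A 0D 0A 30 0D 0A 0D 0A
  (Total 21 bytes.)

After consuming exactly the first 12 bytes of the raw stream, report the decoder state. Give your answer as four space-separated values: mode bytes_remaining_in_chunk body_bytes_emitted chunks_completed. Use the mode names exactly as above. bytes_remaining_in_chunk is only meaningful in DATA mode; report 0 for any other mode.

Byte 0 = '4': mode=SIZE remaining=0 emitted=0 chunks_done=0
Byte 1 = 0x0D: mode=SIZE_CR remaining=0 emitted=0 chunks_done=0
Byte 2 = 0x0A: mode=DATA remaining=4 emitted=0 chunks_done=0
Byte 3 = 'r': mode=DATA remaining=3 emitted=1 chunks_done=0
Byte 4 = 'k': mode=DATA remaining=2 emitted=2 chunks_done=0
Byte 5 = 'm': mode=DATA remaining=1 emitted=3 chunks_done=0
Byte 6 = '0': mode=DATA_DONE remaining=0 emitted=4 chunks_done=0
Byte 7 = 0x0D: mode=DATA_CR remaining=0 emitted=4 chunks_done=0
Byte 8 = 0x0A: mode=SIZE remaining=0 emitted=4 chunks_done=1
Byte 9 = '2': mode=SIZE remaining=0 emitted=4 chunks_done=1
Byte 10 = 0x0D: mode=SIZE_CR remaining=0 emitted=4 chunks_done=1
Byte 11 = 0x0A: mode=DATA remaining=2 emitted=4 chunks_done=1

Answer: DATA 2 4 1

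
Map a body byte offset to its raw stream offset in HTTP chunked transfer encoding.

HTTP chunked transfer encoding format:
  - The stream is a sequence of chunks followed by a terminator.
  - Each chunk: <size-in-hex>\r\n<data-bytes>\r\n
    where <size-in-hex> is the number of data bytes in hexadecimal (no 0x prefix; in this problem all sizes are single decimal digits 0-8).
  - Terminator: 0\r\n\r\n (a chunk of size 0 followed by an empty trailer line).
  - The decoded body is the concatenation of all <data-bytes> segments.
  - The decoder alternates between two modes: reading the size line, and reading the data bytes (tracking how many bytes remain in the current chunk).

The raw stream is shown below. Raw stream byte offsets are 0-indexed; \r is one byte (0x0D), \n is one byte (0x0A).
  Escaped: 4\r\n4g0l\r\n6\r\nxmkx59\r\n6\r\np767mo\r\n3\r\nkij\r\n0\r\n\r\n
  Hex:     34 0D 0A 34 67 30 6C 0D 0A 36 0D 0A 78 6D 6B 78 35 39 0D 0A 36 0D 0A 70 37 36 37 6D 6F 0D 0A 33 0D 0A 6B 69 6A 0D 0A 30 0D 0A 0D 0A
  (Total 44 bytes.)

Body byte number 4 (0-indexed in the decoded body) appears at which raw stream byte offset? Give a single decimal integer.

Chunk 1: stream[0..1]='4' size=0x4=4, data at stream[3..7]='4g0l' -> body[0..4], body so far='4g0l'
Chunk 2: stream[9..10]='6' size=0x6=6, data at stream[12..18]='xmkx59' -> body[4..10], body so far='4g0lxmkx59'
Chunk 3: stream[20..21]='6' size=0x6=6, data at stream[23..29]='p767mo' -> body[10..16], body so far='4g0lxmkx59p767mo'
Chunk 4: stream[31..32]='3' size=0x3=3, data at stream[34..37]='kij' -> body[16..19], body so far='4g0lxmkx59p767mokij'
Chunk 5: stream[39..40]='0' size=0 (terminator). Final body='4g0lxmkx59p767mokij' (19 bytes)
Body byte 4 at stream offset 12

Answer: 12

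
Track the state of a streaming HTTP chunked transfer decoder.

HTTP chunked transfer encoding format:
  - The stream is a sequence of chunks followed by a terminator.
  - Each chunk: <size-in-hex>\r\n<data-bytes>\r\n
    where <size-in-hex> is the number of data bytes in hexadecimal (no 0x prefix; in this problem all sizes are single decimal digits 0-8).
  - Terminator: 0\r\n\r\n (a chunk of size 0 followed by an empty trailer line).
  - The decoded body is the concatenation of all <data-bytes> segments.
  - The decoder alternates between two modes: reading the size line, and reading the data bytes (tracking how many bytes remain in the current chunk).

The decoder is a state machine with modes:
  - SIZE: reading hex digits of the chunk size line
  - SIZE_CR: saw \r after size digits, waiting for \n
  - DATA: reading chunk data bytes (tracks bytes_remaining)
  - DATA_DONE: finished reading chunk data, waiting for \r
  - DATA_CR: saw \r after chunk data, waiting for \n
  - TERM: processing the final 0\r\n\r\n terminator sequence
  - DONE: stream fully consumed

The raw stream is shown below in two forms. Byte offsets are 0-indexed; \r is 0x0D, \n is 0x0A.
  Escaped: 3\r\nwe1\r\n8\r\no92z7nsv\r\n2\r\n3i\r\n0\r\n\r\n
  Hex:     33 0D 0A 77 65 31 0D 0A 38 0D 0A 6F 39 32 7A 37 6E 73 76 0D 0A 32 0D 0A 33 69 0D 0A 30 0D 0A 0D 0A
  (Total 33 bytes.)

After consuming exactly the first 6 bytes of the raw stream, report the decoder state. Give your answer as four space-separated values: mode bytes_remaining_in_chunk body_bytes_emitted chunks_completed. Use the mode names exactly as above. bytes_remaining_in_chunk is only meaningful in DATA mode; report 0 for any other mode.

Byte 0 = '3': mode=SIZE remaining=0 emitted=0 chunks_done=0
Byte 1 = 0x0D: mode=SIZE_CR remaining=0 emitted=0 chunks_done=0
Byte 2 = 0x0A: mode=DATA remaining=3 emitted=0 chunks_done=0
Byte 3 = 'w': mode=DATA remaining=2 emitted=1 chunks_done=0
Byte 4 = 'e': mode=DATA remaining=1 emitted=2 chunks_done=0
Byte 5 = '1': mode=DATA_DONE remaining=0 emitted=3 chunks_done=0

Answer: DATA_DONE 0 3 0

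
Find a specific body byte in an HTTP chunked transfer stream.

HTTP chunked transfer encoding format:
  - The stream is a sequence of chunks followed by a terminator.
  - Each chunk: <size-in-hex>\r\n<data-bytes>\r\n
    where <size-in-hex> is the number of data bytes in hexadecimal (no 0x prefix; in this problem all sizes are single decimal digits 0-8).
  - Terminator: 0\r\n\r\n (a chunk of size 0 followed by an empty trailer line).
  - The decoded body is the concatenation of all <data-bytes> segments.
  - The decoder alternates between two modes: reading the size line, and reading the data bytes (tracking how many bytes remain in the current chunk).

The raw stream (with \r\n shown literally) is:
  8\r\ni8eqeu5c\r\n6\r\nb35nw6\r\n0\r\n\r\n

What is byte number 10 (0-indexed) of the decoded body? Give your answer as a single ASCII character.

Answer: 5

Derivation:
Chunk 1: stream[0..1]='8' size=0x8=8, data at stream[3..11]='i8eqeu5c' -> body[0..8], body so far='i8eqeu5c'
Chunk 2: stream[13..14]='6' size=0x6=6, data at stream[16..22]='b35nw6' -> body[8..14], body so far='i8eqeu5cb35nw6'
Chunk 3: stream[24..25]='0' size=0 (terminator). Final body='i8eqeu5cb35nw6' (14 bytes)
Body byte 10 = '5'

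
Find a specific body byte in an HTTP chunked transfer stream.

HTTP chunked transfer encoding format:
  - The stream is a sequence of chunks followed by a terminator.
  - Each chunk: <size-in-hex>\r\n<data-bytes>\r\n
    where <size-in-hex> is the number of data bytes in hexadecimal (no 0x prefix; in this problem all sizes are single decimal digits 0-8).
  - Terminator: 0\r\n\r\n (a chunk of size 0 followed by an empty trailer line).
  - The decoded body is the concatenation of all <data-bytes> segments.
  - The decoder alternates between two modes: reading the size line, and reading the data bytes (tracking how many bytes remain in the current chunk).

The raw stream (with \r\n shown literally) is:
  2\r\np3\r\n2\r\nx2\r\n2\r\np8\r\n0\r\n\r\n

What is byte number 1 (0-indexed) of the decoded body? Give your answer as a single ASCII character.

Answer: 3

Derivation:
Chunk 1: stream[0..1]='2' size=0x2=2, data at stream[3..5]='p3' -> body[0..2], body so far='p3'
Chunk 2: stream[7..8]='2' size=0x2=2, data at stream[10..12]='x2' -> body[2..4], body so far='p3x2'
Chunk 3: stream[14..15]='2' size=0x2=2, data at stream[17..19]='p8' -> body[4..6], body so far='p3x2p8'
Chunk 4: stream[21..22]='0' size=0 (terminator). Final body='p3x2p8' (6 bytes)
Body byte 1 = '3'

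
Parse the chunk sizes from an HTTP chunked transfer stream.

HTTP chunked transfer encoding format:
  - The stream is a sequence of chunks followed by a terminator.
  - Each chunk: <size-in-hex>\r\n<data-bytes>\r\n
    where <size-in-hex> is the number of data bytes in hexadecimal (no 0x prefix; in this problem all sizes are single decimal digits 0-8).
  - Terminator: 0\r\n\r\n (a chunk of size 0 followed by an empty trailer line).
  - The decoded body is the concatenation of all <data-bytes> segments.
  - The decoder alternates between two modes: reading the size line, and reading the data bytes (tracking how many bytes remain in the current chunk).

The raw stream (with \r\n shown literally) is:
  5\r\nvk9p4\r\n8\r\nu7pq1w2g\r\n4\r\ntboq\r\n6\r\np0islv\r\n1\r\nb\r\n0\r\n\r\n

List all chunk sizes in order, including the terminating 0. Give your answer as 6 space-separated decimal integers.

Chunk 1: stream[0..1]='5' size=0x5=5, data at stream[3..8]='vk9p4' -> body[0..5], body so far='vk9p4'
Chunk 2: stream[10..11]='8' size=0x8=8, data at stream[13..21]='u7pq1w2g' -> body[5..13], body so far='vk9p4u7pq1w2g'
Chunk 3: stream[23..24]='4' size=0x4=4, data at stream[26..30]='tboq' -> body[13..17], body so far='vk9p4u7pq1w2gtboq'
Chunk 4: stream[32..33]='6' size=0x6=6, data at stream[35..41]='p0islv' -> body[17..23], body so far='vk9p4u7pq1w2gtboqp0islv'
Chunk 5: stream[43..44]='1' size=0x1=1, data at stream[46..47]='b' -> body[23..24], body so far='vk9p4u7pq1w2gtboqp0islvb'
Chunk 6: stream[49..50]='0' size=0 (terminator). Final body='vk9p4u7pq1w2gtboqp0islvb' (24 bytes)

Answer: 5 8 4 6 1 0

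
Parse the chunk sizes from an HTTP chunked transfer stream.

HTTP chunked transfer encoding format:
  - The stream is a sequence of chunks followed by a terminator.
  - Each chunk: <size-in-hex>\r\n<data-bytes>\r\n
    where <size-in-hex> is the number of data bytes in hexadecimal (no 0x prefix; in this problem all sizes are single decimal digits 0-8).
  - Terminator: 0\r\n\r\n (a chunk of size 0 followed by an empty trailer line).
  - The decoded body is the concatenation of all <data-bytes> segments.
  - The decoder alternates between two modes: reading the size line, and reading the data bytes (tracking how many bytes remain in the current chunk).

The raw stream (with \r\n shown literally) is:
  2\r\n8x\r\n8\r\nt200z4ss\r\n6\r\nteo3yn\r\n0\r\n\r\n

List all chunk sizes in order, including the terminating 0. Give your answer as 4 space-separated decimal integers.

Chunk 1: stream[0..1]='2' size=0x2=2, data at stream[3..5]='8x' -> body[0..2], body so far='8x'
Chunk 2: stream[7..8]='8' size=0x8=8, data at stream[10..18]='t200z4ss' -> body[2..10], body so far='8xt200z4ss'
Chunk 3: stream[20..21]='6' size=0x6=6, data at stream[23..29]='teo3yn' -> body[10..16], body so far='8xt200z4ssteo3yn'
Chunk 4: stream[31..32]='0' size=0 (terminator). Final body='8xt200z4ssteo3yn' (16 bytes)

Answer: 2 8 6 0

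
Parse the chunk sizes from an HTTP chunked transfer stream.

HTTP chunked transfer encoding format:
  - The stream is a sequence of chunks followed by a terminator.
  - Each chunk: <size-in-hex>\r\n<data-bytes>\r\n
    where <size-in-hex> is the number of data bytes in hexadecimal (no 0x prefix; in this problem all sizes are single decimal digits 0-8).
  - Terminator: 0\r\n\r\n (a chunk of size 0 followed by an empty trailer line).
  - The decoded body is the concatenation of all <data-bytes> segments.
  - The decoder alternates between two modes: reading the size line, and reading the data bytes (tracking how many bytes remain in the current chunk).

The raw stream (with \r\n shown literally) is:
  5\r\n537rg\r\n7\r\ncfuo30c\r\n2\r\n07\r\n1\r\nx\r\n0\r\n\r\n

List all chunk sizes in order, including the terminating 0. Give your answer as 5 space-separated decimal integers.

Answer: 5 7 2 1 0

Derivation:
Chunk 1: stream[0..1]='5' size=0x5=5, data at stream[3..8]='537rg' -> body[0..5], body so far='537rg'
Chunk 2: stream[10..11]='7' size=0x7=7, data at stream[13..20]='cfuo30c' -> body[5..12], body so far='537rgcfuo30c'
Chunk 3: stream[22..23]='2' size=0x2=2, data at stream[25..27]='07' -> body[12..14], body so far='537rgcfuo30c07'
Chunk 4: stream[29..30]='1' size=0x1=1, data at stream[32..33]='x' -> body[14..15], body so far='537rgcfuo30c07x'
Chunk 5: stream[35..36]='0' size=0 (terminator). Final body='537rgcfuo30c07x' (15 bytes)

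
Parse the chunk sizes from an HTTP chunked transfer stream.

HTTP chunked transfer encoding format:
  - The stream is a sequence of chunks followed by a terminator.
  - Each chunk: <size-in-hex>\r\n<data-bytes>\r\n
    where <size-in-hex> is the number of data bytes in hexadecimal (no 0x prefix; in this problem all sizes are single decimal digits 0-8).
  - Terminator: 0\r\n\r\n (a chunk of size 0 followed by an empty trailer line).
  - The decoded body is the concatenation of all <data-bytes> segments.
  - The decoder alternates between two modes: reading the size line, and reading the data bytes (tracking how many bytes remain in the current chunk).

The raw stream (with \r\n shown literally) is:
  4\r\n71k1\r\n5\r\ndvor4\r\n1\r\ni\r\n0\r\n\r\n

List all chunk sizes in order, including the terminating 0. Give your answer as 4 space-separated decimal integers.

Chunk 1: stream[0..1]='4' size=0x4=4, data at stream[3..7]='71k1' -> body[0..4], body so far='71k1'
Chunk 2: stream[9..10]='5' size=0x5=5, data at stream[12..17]='dvor4' -> body[4..9], body so far='71k1dvor4'
Chunk 3: stream[19..20]='1' size=0x1=1, data at stream[22..23]='i' -> body[9..10], body so far='71k1dvor4i'
Chunk 4: stream[25..26]='0' size=0 (terminator). Final body='71k1dvor4i' (10 bytes)

Answer: 4 5 1 0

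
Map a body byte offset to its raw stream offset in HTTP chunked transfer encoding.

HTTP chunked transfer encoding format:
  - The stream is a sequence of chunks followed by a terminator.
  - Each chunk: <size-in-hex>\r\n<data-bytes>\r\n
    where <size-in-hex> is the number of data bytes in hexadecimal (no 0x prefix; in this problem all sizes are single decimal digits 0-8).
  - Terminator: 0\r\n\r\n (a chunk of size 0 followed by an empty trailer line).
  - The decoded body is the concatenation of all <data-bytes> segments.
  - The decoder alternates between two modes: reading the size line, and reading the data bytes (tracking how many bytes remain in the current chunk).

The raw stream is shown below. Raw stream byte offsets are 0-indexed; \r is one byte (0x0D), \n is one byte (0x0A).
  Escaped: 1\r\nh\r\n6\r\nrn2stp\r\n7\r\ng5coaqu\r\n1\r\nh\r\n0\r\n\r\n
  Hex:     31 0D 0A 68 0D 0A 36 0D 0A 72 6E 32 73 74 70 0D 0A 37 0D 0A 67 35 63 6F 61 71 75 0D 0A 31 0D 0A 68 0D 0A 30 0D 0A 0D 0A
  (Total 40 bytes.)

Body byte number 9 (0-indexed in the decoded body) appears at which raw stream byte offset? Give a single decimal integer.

Chunk 1: stream[0..1]='1' size=0x1=1, data at stream[3..4]='h' -> body[0..1], body so far='h'
Chunk 2: stream[6..7]='6' size=0x6=6, data at stream[9..15]='rn2stp' -> body[1..7], body so far='hrn2stp'
Chunk 3: stream[17..18]='7' size=0x7=7, data at stream[20..27]='g5coaqu' -> body[7..14], body so far='hrn2stpg5coaqu'
Chunk 4: stream[29..30]='1' size=0x1=1, data at stream[32..33]='h' -> body[14..15], body so far='hrn2stpg5coaquh'
Chunk 5: stream[35..36]='0' size=0 (terminator). Final body='hrn2stpg5coaquh' (15 bytes)
Body byte 9 at stream offset 22

Answer: 22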